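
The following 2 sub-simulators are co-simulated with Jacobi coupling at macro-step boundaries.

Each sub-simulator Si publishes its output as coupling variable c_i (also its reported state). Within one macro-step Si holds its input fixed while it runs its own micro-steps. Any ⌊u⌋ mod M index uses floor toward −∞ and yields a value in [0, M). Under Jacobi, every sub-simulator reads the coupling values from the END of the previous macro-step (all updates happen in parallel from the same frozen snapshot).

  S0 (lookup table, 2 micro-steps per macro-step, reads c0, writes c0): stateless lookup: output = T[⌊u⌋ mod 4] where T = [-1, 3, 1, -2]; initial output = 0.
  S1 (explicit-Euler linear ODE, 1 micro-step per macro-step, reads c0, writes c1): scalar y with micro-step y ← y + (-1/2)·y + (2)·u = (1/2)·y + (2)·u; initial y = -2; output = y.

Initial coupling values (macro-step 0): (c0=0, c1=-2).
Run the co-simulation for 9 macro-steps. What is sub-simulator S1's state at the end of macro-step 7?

S1 state at macro-step 7 = 91/64

macro 1: S0 reads c0=0 → after 2×micro: -1; S1 reads c0=0 → after 1×micro: -1 ⇒ (c0=-1, c1=-1)
macro 2: S0 reads c0=-1 → after 2×micro: -2; S1 reads c0=-1 → after 1×micro: -5/2 ⇒ (c0=-2, c1=-5/2)
macro 3: S0 reads c0=-2 → after 2×micro: 1; S1 reads c0=-2 → after 1×micro: -21/4 ⇒ (c0=1, c1=-21/4)
macro 4: S0 reads c0=1 → after 2×micro: 3; S1 reads c0=1 → after 1×micro: -5/8 ⇒ (c0=3, c1=-5/8)
macro 5: S0 reads c0=3 → after 2×micro: -2; S1 reads c0=3 → after 1×micro: 91/16 ⇒ (c0=-2, c1=91/16)
macro 6: S0 reads c0=-2 → after 2×micro: 1; S1 reads c0=-2 → after 1×micro: -37/32 ⇒ (c0=1, c1=-37/32)
macro 7: S0 reads c0=1 → after 2×micro: 3; S1 reads c0=1 → after 1×micro: 91/64 ⇒ (c0=3, c1=91/64)
macro 8: S0 reads c0=3 → after 2×micro: -2; S1 reads c0=3 → after 1×micro: 859/128 ⇒ (c0=-2, c1=859/128)
macro 9: S0 reads c0=-2 → after 2×micro: 1; S1 reads c0=-2 → after 1×micro: -165/256 ⇒ (c0=1, c1=-165/256)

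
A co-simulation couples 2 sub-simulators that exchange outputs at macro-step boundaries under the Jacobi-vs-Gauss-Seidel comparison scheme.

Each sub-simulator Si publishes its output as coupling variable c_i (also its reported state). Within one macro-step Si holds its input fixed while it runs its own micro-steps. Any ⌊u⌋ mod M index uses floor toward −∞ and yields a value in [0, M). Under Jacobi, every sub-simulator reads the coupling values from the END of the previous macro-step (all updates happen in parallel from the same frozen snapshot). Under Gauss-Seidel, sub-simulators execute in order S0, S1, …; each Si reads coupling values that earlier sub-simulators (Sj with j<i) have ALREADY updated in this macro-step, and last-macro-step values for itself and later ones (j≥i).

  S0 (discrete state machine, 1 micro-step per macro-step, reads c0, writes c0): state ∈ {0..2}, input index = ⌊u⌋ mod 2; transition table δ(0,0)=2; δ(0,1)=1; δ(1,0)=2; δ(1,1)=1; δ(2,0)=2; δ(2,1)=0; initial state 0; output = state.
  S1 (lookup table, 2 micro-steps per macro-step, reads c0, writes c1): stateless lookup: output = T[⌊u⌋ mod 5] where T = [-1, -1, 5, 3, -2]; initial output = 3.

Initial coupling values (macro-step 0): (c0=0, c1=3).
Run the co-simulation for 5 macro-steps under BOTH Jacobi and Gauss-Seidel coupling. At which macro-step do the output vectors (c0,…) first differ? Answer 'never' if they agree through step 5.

first divergence at macro-step: 1

[Jacobi] macro 1: S0 reads c0=0 → after 1×micro: 2; S1 reads c0=0 → after 2×micro: -1 ⇒ (c0=2, c1=-1)
[Jacobi] macro 2: S0 reads c0=2 → after 1×micro: 2; S1 reads c0=2 → after 2×micro: 5 ⇒ (c0=2, c1=5)
[Jacobi] macro 3: S0 reads c0=2 → after 1×micro: 2; S1 reads c0=2 → after 2×micro: 5 ⇒ (c0=2, c1=5)
[Jacobi] macro 4: S0 reads c0=2 → after 1×micro: 2; S1 reads c0=2 → after 2×micro: 5 ⇒ (c0=2, c1=5)
[Jacobi] macro 5: S0 reads c0=2 → after 1×micro: 2; S1 reads c0=2 → after 2×micro: 5 ⇒ (c0=2, c1=5)
[Gauss-Seidel] macro 1: S0 reads c0=0 → after 1×micro: 2; S1 reads c0=2 → after 2×micro: 5 ⇒ (c0=2, c1=5)
[Gauss-Seidel] macro 2: S0 reads c0=2 → after 1×micro: 2; S1 reads c0=2 → after 2×micro: 5 ⇒ (c0=2, c1=5)
[Gauss-Seidel] macro 3: S0 reads c0=2 → after 1×micro: 2; S1 reads c0=2 → after 2×micro: 5 ⇒ (c0=2, c1=5)
[Gauss-Seidel] macro 4: S0 reads c0=2 → after 1×micro: 2; S1 reads c0=2 → after 2×micro: 5 ⇒ (c0=2, c1=5)
[Gauss-Seidel] macro 5: S0 reads c0=2 → after 1×micro: 2; S1 reads c0=2 → after 2×micro: 5 ⇒ (c0=2, c1=5)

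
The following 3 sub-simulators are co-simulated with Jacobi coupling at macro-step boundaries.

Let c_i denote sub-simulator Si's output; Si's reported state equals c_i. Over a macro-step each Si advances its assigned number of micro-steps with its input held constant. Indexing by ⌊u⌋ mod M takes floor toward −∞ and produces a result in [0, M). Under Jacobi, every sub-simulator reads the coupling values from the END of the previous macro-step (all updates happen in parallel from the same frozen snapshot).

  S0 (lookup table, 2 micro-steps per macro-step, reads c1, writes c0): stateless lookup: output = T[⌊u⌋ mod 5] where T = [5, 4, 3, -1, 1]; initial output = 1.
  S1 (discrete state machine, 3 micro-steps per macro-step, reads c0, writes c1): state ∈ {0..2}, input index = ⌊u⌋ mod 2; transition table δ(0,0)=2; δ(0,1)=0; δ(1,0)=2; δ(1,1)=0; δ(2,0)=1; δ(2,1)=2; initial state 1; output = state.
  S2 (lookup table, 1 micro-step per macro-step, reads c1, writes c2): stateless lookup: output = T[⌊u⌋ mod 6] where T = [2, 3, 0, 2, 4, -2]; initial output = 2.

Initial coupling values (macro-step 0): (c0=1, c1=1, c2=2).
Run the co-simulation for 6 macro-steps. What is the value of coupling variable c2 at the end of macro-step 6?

c2 at macro-step 6 = 0

macro 1: S0 reads c1=1 → after 2×micro: 4; S1 reads c0=1 → after 3×micro: 0; S2 reads c1=1 → after 1×micro: 3 ⇒ (c0=4, c1=0, c2=3)
macro 2: S0 reads c1=0 → after 2×micro: 5; S1 reads c0=4 → after 3×micro: 2; S2 reads c1=0 → after 1×micro: 2 ⇒ (c0=5, c1=2, c2=2)
macro 3: S0 reads c1=2 → after 2×micro: 3; S1 reads c0=5 → after 3×micro: 2; S2 reads c1=2 → after 1×micro: 0 ⇒ (c0=3, c1=2, c2=0)
macro 4: S0 reads c1=2 → after 2×micro: 3; S1 reads c0=3 → after 3×micro: 2; S2 reads c1=2 → after 1×micro: 0 ⇒ (c0=3, c1=2, c2=0)
macro 5: S0 reads c1=2 → after 2×micro: 3; S1 reads c0=3 → after 3×micro: 2; S2 reads c1=2 → after 1×micro: 0 ⇒ (c0=3, c1=2, c2=0)
macro 6: S0 reads c1=2 → after 2×micro: 3; S1 reads c0=3 → after 3×micro: 2; S2 reads c1=2 → after 1×micro: 0 ⇒ (c0=3, c1=2, c2=0)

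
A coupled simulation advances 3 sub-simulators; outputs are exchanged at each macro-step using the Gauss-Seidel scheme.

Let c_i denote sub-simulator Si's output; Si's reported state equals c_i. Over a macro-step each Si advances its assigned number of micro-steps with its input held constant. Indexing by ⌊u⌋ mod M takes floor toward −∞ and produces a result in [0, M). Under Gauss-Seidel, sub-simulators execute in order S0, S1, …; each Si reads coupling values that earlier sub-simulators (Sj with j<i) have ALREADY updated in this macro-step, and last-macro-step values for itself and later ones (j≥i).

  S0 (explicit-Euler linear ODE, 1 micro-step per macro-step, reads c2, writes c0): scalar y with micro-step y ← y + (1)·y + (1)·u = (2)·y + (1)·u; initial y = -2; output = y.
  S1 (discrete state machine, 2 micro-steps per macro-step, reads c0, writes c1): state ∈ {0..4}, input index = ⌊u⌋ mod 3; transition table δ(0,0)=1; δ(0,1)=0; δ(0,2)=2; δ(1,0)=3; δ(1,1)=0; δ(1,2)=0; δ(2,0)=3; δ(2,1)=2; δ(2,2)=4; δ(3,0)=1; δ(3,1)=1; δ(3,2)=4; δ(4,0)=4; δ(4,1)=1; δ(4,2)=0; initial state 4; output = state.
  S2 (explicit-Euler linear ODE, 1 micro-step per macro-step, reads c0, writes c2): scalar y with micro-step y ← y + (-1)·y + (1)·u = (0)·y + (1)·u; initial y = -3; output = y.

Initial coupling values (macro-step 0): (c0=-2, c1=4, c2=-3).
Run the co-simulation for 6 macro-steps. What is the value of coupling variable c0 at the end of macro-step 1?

macro 1: S0 reads c2=-3 → after 1×micro: -7; S1 reads c0=-7 → after 2×micro: 2; S2 reads c0=-7 → after 1×micro: -7 ⇒ (c0=-7, c1=2, c2=-7)
macro 2: S0 reads c2=-7 → after 1×micro: -21; S1 reads c0=-21 → after 2×micro: 1; S2 reads c0=-21 → after 1×micro: -21 ⇒ (c0=-21, c1=1, c2=-21)
macro 3: S0 reads c2=-21 → after 1×micro: -63; S1 reads c0=-63 → after 2×micro: 1; S2 reads c0=-63 → after 1×micro: -63 ⇒ (c0=-63, c1=1, c2=-63)
macro 4: S0 reads c2=-63 → after 1×micro: -189; S1 reads c0=-189 → after 2×micro: 1; S2 reads c0=-189 → after 1×micro: -189 ⇒ (c0=-189, c1=1, c2=-189)
macro 5: S0 reads c2=-189 → after 1×micro: -567; S1 reads c0=-567 → after 2×micro: 1; S2 reads c0=-567 → after 1×micro: -567 ⇒ (c0=-567, c1=1, c2=-567)
macro 6: S0 reads c2=-567 → after 1×micro: -1701; S1 reads c0=-1701 → after 2×micro: 1; S2 reads c0=-1701 → after 1×micro: -1701 ⇒ (c0=-1701, c1=1, c2=-1701)

c0 at macro-step 1 = -7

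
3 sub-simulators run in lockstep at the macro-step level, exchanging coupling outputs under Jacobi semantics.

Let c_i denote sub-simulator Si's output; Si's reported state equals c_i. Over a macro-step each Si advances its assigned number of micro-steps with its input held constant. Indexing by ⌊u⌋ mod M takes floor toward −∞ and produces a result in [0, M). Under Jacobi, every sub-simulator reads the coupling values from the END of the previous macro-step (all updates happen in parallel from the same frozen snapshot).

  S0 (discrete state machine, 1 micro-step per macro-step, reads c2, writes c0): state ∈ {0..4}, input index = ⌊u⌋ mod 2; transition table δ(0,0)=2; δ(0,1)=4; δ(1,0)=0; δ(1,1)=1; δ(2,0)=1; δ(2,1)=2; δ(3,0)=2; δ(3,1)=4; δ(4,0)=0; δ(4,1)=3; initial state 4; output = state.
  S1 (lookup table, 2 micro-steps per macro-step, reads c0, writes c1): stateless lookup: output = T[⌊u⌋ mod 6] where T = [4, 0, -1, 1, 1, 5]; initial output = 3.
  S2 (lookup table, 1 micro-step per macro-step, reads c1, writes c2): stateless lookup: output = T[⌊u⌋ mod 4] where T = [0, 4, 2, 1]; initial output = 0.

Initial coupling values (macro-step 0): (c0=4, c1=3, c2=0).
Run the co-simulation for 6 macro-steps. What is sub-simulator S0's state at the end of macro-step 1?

S0 state at macro-step 1 = 0

macro 1: S0 reads c2=0 → after 1×micro: 0; S1 reads c0=4 → after 2×micro: 1; S2 reads c1=3 → after 1×micro: 1 ⇒ (c0=0, c1=1, c2=1)
macro 2: S0 reads c2=1 → after 1×micro: 4; S1 reads c0=0 → after 2×micro: 4; S2 reads c1=1 → after 1×micro: 4 ⇒ (c0=4, c1=4, c2=4)
macro 3: S0 reads c2=4 → after 1×micro: 0; S1 reads c0=4 → after 2×micro: 1; S2 reads c1=4 → after 1×micro: 0 ⇒ (c0=0, c1=1, c2=0)
macro 4: S0 reads c2=0 → after 1×micro: 2; S1 reads c0=0 → after 2×micro: 4; S2 reads c1=1 → after 1×micro: 4 ⇒ (c0=2, c1=4, c2=4)
macro 5: S0 reads c2=4 → after 1×micro: 1; S1 reads c0=2 → after 2×micro: -1; S2 reads c1=4 → after 1×micro: 0 ⇒ (c0=1, c1=-1, c2=0)
macro 6: S0 reads c2=0 → after 1×micro: 0; S1 reads c0=1 → after 2×micro: 0; S2 reads c1=-1 → after 1×micro: 1 ⇒ (c0=0, c1=0, c2=1)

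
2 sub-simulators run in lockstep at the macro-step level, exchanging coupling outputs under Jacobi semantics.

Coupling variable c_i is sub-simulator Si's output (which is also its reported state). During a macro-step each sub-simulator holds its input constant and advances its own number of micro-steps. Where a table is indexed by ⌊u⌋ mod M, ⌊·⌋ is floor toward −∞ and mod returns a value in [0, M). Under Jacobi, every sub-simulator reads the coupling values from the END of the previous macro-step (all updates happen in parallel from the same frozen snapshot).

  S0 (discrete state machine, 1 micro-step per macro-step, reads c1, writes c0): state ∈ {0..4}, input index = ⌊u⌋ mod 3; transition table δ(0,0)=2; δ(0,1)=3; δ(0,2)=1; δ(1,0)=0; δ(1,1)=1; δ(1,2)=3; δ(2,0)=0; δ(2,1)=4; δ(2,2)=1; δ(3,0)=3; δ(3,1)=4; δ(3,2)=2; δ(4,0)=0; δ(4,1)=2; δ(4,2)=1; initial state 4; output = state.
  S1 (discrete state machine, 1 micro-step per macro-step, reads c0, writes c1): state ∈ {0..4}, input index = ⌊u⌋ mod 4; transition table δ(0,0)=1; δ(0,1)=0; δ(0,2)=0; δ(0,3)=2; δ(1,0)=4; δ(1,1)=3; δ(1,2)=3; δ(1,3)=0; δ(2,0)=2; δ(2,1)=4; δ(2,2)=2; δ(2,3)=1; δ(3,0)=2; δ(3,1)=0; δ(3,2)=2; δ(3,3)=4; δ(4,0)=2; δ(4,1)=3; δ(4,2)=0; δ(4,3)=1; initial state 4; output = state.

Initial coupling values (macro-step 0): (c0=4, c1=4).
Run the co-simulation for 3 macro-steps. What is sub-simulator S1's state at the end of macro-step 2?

macro 1: S0 reads c1=4 → after 1×micro: 2; S1 reads c0=4 → after 1×micro: 2 ⇒ (c0=2, c1=2)
macro 2: S0 reads c1=2 → after 1×micro: 1; S1 reads c0=2 → after 1×micro: 2 ⇒ (c0=1, c1=2)
macro 3: S0 reads c1=2 → after 1×micro: 3; S1 reads c0=1 → after 1×micro: 4 ⇒ (c0=3, c1=4)

S1 state at macro-step 2 = 2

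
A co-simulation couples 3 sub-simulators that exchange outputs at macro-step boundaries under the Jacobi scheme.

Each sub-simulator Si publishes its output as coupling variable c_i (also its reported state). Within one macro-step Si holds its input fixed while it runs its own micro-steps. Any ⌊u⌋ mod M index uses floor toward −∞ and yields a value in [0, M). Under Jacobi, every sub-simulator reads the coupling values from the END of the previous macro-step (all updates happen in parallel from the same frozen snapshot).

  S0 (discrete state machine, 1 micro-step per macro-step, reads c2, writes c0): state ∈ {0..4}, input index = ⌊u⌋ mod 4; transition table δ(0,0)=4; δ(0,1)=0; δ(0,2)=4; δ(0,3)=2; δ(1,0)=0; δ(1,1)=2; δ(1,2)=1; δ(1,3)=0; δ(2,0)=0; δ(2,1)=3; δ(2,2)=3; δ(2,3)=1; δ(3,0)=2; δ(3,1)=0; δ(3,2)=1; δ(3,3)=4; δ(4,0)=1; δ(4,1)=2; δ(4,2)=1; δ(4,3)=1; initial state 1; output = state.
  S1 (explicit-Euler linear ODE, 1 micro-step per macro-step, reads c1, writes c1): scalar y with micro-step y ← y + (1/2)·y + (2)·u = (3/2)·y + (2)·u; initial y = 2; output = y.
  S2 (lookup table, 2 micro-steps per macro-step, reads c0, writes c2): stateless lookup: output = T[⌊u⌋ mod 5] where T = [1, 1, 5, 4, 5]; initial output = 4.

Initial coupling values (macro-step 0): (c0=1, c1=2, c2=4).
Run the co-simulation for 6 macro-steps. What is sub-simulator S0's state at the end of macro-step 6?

S0 state at macro-step 6 = 0

macro 1: S0 reads c2=4 → after 1×micro: 0; S1 reads c1=2 → after 1×micro: 7; S2 reads c0=1 → after 2×micro: 1 ⇒ (c0=0, c1=7, c2=1)
macro 2: S0 reads c2=1 → after 1×micro: 0; S1 reads c1=7 → after 1×micro: 49/2; S2 reads c0=0 → after 2×micro: 1 ⇒ (c0=0, c1=49/2, c2=1)
macro 3: S0 reads c2=1 → after 1×micro: 0; S1 reads c1=49/2 → after 1×micro: 343/4; S2 reads c0=0 → after 2×micro: 1 ⇒ (c0=0, c1=343/4, c2=1)
macro 4: S0 reads c2=1 → after 1×micro: 0; S1 reads c1=343/4 → after 1×micro: 2401/8; S2 reads c0=0 → after 2×micro: 1 ⇒ (c0=0, c1=2401/8, c2=1)
macro 5: S0 reads c2=1 → after 1×micro: 0; S1 reads c1=2401/8 → after 1×micro: 16807/16; S2 reads c0=0 → after 2×micro: 1 ⇒ (c0=0, c1=16807/16, c2=1)
macro 6: S0 reads c2=1 → after 1×micro: 0; S1 reads c1=16807/16 → after 1×micro: 117649/32; S2 reads c0=0 → after 2×micro: 1 ⇒ (c0=0, c1=117649/32, c2=1)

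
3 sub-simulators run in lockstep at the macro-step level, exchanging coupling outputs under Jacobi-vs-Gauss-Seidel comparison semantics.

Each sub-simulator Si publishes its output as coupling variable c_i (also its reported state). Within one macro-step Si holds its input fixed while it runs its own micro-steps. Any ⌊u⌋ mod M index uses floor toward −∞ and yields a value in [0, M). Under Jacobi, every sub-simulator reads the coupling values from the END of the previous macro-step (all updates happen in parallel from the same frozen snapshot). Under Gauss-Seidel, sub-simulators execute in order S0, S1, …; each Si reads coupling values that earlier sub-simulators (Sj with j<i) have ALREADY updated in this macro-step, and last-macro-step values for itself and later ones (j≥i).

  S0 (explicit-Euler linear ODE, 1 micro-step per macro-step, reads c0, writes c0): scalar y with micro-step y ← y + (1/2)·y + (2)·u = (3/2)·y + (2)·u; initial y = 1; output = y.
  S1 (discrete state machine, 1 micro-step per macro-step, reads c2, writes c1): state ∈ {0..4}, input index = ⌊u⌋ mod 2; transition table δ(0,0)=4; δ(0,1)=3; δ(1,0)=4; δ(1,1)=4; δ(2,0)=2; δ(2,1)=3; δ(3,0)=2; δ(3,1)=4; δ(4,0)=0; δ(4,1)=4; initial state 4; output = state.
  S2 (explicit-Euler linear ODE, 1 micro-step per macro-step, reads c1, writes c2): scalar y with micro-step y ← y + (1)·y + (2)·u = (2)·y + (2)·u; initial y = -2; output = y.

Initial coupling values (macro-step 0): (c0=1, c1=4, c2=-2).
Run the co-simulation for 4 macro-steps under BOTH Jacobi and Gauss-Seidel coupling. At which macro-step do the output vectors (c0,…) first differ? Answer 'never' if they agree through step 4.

[Jacobi] macro 1: S0 reads c0=1 → after 1×micro: 7/2; S1 reads c2=-2 → after 1×micro: 0; S2 reads c1=4 → after 1×micro: 4 ⇒ (c0=7/2, c1=0, c2=4)
[Jacobi] macro 2: S0 reads c0=7/2 → after 1×micro: 49/4; S1 reads c2=4 → after 1×micro: 4; S2 reads c1=0 → after 1×micro: 8 ⇒ (c0=49/4, c1=4, c2=8)
[Jacobi] macro 3: S0 reads c0=49/4 → after 1×micro: 343/8; S1 reads c2=8 → after 1×micro: 0; S2 reads c1=4 → after 1×micro: 24 ⇒ (c0=343/8, c1=0, c2=24)
[Jacobi] macro 4: S0 reads c0=343/8 → after 1×micro: 2401/16; S1 reads c2=24 → after 1×micro: 4; S2 reads c1=0 → after 1×micro: 48 ⇒ (c0=2401/16, c1=4, c2=48)
[Gauss-Seidel] macro 1: S0 reads c0=1 → after 1×micro: 7/2; S1 reads c2=-2 → after 1×micro: 0; S2 reads c1=0 → after 1×micro: -4 ⇒ (c0=7/2, c1=0, c2=-4)
[Gauss-Seidel] macro 2: S0 reads c0=7/2 → after 1×micro: 49/4; S1 reads c2=-4 → after 1×micro: 4; S2 reads c1=4 → after 1×micro: 0 ⇒ (c0=49/4, c1=4, c2=0)
[Gauss-Seidel] macro 3: S0 reads c0=49/4 → after 1×micro: 343/8; S1 reads c2=0 → after 1×micro: 0; S2 reads c1=0 → after 1×micro: 0 ⇒ (c0=343/8, c1=0, c2=0)
[Gauss-Seidel] macro 4: S0 reads c0=343/8 → after 1×micro: 2401/16; S1 reads c2=0 → after 1×micro: 4; S2 reads c1=4 → after 1×micro: 8 ⇒ (c0=2401/16, c1=4, c2=8)

first divergence at macro-step: 1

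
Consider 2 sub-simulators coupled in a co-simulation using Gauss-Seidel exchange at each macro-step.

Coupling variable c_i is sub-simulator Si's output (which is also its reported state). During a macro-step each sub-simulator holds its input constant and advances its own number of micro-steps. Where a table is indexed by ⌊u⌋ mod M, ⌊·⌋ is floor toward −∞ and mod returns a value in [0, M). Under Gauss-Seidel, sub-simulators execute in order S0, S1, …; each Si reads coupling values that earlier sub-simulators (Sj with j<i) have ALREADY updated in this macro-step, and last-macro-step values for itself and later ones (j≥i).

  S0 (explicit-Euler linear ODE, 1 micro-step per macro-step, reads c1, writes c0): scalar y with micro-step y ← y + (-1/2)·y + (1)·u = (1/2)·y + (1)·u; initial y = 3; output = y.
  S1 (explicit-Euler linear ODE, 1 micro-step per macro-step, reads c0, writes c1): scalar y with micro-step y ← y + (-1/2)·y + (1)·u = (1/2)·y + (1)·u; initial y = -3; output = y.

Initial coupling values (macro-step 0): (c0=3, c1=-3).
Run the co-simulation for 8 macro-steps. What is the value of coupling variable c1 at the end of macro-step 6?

c1 at macro-step 6 = -4053/64

macro 1: S0 reads c1=-3 → after 1×micro: -3/2; S1 reads c0=-3/2 → after 1×micro: -3 ⇒ (c0=-3/2, c1=-3)
macro 2: S0 reads c1=-3 → after 1×micro: -15/4; S1 reads c0=-15/4 → after 1×micro: -21/4 ⇒ (c0=-15/4, c1=-21/4)
macro 3: S0 reads c1=-21/4 → after 1×micro: -57/8; S1 reads c0=-57/8 → after 1×micro: -39/4 ⇒ (c0=-57/8, c1=-39/4)
macro 4: S0 reads c1=-39/4 → after 1×micro: -213/16; S1 reads c0=-213/16 → after 1×micro: -291/16 ⇒ (c0=-213/16, c1=-291/16)
macro 5: S0 reads c1=-291/16 → after 1×micro: -795/32; S1 reads c0=-795/32 → after 1×micro: -543/16 ⇒ (c0=-795/32, c1=-543/16)
macro 6: S0 reads c1=-543/16 → after 1×micro: -2967/64; S1 reads c0=-2967/64 → after 1×micro: -4053/64 ⇒ (c0=-2967/64, c1=-4053/64)
macro 7: S0 reads c1=-4053/64 → after 1×micro: -11073/128; S1 reads c0=-11073/128 → after 1×micro: -7563/64 ⇒ (c0=-11073/128, c1=-7563/64)
macro 8: S0 reads c1=-7563/64 → after 1×micro: -41325/256; S1 reads c0=-41325/256 → after 1×micro: -56451/256 ⇒ (c0=-41325/256, c1=-56451/256)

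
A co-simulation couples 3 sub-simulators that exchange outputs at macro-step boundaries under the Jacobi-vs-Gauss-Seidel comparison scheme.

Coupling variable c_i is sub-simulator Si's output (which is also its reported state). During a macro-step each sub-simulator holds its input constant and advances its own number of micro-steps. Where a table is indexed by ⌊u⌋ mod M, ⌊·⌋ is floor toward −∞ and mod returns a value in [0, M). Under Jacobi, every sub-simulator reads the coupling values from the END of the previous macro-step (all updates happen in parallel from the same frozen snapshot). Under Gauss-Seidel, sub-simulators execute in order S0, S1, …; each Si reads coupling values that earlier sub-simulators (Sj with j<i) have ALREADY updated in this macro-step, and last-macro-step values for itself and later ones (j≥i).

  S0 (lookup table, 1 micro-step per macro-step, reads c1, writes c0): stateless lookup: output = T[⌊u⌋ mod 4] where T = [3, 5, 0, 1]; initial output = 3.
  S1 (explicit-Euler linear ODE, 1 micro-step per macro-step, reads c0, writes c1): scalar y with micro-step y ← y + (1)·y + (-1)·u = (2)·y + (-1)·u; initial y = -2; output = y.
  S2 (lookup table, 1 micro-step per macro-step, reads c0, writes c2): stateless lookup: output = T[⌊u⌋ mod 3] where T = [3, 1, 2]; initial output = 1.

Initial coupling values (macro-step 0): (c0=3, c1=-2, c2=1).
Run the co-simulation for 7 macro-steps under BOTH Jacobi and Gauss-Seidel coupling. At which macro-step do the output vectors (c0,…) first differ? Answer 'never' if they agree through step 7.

first divergence at macro-step: 1

[Jacobi] macro 1: S0 reads c1=-2 → after 1×micro: 0; S1 reads c0=3 → after 1×micro: -7; S2 reads c0=3 → after 1×micro: 3 ⇒ (c0=0, c1=-7, c2=3)
[Jacobi] macro 2: S0 reads c1=-7 → after 1×micro: 5; S1 reads c0=0 → after 1×micro: -14; S2 reads c0=0 → after 1×micro: 3 ⇒ (c0=5, c1=-14, c2=3)
[Jacobi] macro 3: S0 reads c1=-14 → after 1×micro: 0; S1 reads c0=5 → after 1×micro: -33; S2 reads c0=5 → after 1×micro: 2 ⇒ (c0=0, c1=-33, c2=2)
[Jacobi] macro 4: S0 reads c1=-33 → after 1×micro: 1; S1 reads c0=0 → after 1×micro: -66; S2 reads c0=0 → after 1×micro: 3 ⇒ (c0=1, c1=-66, c2=3)
[Jacobi] macro 5: S0 reads c1=-66 → after 1×micro: 0; S1 reads c0=1 → after 1×micro: -133; S2 reads c0=1 → after 1×micro: 1 ⇒ (c0=0, c1=-133, c2=1)
[Jacobi] macro 6: S0 reads c1=-133 → after 1×micro: 1; S1 reads c0=0 → after 1×micro: -266; S2 reads c0=0 → after 1×micro: 3 ⇒ (c0=1, c1=-266, c2=3)
[Jacobi] macro 7: S0 reads c1=-266 → after 1×micro: 0; S1 reads c0=1 → after 1×micro: -533; S2 reads c0=1 → after 1×micro: 1 ⇒ (c0=0, c1=-533, c2=1)
[Gauss-Seidel] macro 1: S0 reads c1=-2 → after 1×micro: 0; S1 reads c0=0 → after 1×micro: -4; S2 reads c0=0 → after 1×micro: 3 ⇒ (c0=0, c1=-4, c2=3)
[Gauss-Seidel] macro 2: S0 reads c1=-4 → after 1×micro: 3; S1 reads c0=3 → after 1×micro: -11; S2 reads c0=3 → after 1×micro: 3 ⇒ (c0=3, c1=-11, c2=3)
[Gauss-Seidel] macro 3: S0 reads c1=-11 → after 1×micro: 5; S1 reads c0=5 → after 1×micro: -27; S2 reads c0=5 → after 1×micro: 2 ⇒ (c0=5, c1=-27, c2=2)
[Gauss-Seidel] macro 4: S0 reads c1=-27 → after 1×micro: 5; S1 reads c0=5 → after 1×micro: -59; S2 reads c0=5 → after 1×micro: 2 ⇒ (c0=5, c1=-59, c2=2)
[Gauss-Seidel] macro 5: S0 reads c1=-59 → after 1×micro: 5; S1 reads c0=5 → after 1×micro: -123; S2 reads c0=5 → after 1×micro: 2 ⇒ (c0=5, c1=-123, c2=2)
[Gauss-Seidel] macro 6: S0 reads c1=-123 → after 1×micro: 5; S1 reads c0=5 → after 1×micro: -251; S2 reads c0=5 → after 1×micro: 2 ⇒ (c0=5, c1=-251, c2=2)
[Gauss-Seidel] macro 7: S0 reads c1=-251 → after 1×micro: 5; S1 reads c0=5 → after 1×micro: -507; S2 reads c0=5 → after 1×micro: 2 ⇒ (c0=5, c1=-507, c2=2)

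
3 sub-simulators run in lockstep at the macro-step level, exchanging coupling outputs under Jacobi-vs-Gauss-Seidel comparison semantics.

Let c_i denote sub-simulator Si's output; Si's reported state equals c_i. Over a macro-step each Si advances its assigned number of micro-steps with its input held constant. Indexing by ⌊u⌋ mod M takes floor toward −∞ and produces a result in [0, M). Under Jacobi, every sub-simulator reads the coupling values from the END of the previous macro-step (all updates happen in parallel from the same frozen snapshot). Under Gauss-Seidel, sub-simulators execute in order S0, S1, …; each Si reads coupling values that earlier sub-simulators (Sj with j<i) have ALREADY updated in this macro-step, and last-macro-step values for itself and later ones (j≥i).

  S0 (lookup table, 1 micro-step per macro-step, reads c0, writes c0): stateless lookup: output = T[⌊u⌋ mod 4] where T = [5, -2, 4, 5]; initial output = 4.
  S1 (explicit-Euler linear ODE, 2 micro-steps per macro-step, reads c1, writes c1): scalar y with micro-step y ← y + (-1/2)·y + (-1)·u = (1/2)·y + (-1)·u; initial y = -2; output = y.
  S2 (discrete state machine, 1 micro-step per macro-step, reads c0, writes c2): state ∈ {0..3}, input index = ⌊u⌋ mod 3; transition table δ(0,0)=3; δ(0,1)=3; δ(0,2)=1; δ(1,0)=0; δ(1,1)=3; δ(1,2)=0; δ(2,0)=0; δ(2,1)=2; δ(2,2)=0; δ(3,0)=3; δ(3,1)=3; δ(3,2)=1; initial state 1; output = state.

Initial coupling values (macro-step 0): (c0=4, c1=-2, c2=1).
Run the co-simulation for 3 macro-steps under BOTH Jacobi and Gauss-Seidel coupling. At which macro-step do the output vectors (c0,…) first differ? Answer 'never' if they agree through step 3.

first divergence at macro-step: 1

[Jacobi] macro 1: S0 reads c0=4 → after 1×micro: 5; S1 reads c1=-2 → after 2×micro: 5/2; S2 reads c0=4 → after 1×micro: 3 ⇒ (c0=5, c1=5/2, c2=3)
[Jacobi] macro 2: S0 reads c0=5 → after 1×micro: -2; S1 reads c1=5/2 → after 2×micro: -25/8; S2 reads c0=5 → after 1×micro: 1 ⇒ (c0=-2, c1=-25/8, c2=1)
[Jacobi] macro 3: S0 reads c0=-2 → after 1×micro: 4; S1 reads c1=-25/8 → after 2×micro: 125/32; S2 reads c0=-2 → after 1×micro: 3 ⇒ (c0=4, c1=125/32, c2=3)
[Gauss-Seidel] macro 1: S0 reads c0=4 → after 1×micro: 5; S1 reads c1=-2 → after 2×micro: 5/2; S2 reads c0=5 → after 1×micro: 0 ⇒ (c0=5, c1=5/2, c2=0)
[Gauss-Seidel] macro 2: S0 reads c0=5 → after 1×micro: -2; S1 reads c1=5/2 → after 2×micro: -25/8; S2 reads c0=-2 → after 1×micro: 3 ⇒ (c0=-2, c1=-25/8, c2=3)
[Gauss-Seidel] macro 3: S0 reads c0=-2 → after 1×micro: 4; S1 reads c1=-25/8 → after 2×micro: 125/32; S2 reads c0=4 → after 1×micro: 3 ⇒ (c0=4, c1=125/32, c2=3)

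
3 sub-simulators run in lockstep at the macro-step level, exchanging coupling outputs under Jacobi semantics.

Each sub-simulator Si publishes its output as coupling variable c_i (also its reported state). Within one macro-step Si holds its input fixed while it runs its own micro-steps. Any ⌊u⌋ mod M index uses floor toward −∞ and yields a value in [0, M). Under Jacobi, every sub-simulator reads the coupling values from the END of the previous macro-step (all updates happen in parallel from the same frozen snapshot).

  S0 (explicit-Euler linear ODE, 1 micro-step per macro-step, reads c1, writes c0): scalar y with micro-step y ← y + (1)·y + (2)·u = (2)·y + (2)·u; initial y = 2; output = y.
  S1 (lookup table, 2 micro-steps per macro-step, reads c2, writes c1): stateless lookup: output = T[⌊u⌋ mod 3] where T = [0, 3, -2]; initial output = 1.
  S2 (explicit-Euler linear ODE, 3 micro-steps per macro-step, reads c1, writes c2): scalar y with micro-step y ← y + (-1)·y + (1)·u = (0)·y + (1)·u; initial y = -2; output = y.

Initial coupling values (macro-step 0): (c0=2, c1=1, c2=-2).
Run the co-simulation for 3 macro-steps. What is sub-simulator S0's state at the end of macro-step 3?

S0 state at macro-step 3 = 42

macro 1: S0 reads c1=1 → after 1×micro: 6; S1 reads c2=-2 → after 2×micro: 3; S2 reads c1=1 → after 3×micro: 1 ⇒ (c0=6, c1=3, c2=1)
macro 2: S0 reads c1=3 → after 1×micro: 18; S1 reads c2=1 → after 2×micro: 3; S2 reads c1=3 → after 3×micro: 3 ⇒ (c0=18, c1=3, c2=3)
macro 3: S0 reads c1=3 → after 1×micro: 42; S1 reads c2=3 → after 2×micro: 0; S2 reads c1=3 → after 3×micro: 3 ⇒ (c0=42, c1=0, c2=3)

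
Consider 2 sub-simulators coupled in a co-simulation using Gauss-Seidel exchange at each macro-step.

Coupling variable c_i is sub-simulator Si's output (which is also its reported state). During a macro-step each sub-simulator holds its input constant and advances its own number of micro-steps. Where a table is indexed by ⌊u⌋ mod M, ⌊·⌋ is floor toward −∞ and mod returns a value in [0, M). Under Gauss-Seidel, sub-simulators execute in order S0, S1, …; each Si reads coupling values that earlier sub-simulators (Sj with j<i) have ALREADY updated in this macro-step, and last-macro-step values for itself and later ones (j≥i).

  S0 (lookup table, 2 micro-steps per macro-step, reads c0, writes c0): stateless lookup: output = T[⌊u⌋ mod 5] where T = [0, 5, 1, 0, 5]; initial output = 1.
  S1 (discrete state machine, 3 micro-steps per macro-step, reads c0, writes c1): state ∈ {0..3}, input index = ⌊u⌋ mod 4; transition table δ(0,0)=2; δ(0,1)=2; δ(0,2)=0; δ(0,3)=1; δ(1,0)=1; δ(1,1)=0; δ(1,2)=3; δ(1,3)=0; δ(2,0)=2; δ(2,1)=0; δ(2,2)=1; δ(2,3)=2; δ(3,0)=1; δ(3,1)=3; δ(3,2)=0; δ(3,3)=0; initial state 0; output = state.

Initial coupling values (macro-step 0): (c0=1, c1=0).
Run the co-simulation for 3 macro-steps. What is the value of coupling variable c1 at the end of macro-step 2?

c1 at macro-step 2 = 2

macro 1: S0 reads c0=1 → after 2×micro: 5; S1 reads c0=5 → after 3×micro: 2 ⇒ (c0=5, c1=2)
macro 2: S0 reads c0=5 → after 2×micro: 0; S1 reads c0=0 → after 3×micro: 2 ⇒ (c0=0, c1=2)
macro 3: S0 reads c0=0 → after 2×micro: 0; S1 reads c0=0 → after 3×micro: 2 ⇒ (c0=0, c1=2)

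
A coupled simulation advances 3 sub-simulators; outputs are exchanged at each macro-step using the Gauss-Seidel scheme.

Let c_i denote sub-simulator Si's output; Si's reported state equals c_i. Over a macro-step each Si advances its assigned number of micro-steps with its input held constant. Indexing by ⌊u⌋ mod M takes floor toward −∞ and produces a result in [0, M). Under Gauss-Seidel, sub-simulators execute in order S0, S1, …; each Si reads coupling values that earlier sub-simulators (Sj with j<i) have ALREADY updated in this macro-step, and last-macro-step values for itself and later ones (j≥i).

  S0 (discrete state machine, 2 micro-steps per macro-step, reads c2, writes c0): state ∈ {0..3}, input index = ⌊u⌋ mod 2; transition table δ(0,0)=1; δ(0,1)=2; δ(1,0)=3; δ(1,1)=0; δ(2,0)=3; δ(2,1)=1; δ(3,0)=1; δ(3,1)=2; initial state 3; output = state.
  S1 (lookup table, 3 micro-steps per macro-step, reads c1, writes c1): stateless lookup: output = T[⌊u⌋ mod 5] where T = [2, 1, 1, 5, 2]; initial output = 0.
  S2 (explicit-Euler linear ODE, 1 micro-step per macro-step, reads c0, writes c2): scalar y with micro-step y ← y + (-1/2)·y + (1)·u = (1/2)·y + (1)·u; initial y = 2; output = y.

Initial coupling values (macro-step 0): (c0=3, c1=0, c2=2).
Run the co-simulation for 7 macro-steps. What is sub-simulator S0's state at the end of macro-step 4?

S0 state at macro-step 4 = 2

macro 1: S0 reads c2=2 → after 2×micro: 3; S1 reads c1=0 → after 3×micro: 2; S2 reads c0=3 → after 1×micro: 4 ⇒ (c0=3, c1=2, c2=4)
macro 2: S0 reads c2=4 → after 2×micro: 3; S1 reads c1=2 → after 3×micro: 1; S2 reads c0=3 → after 1×micro: 5 ⇒ (c0=3, c1=1, c2=5)
macro 3: S0 reads c2=5 → after 2×micro: 1; S1 reads c1=1 → after 3×micro: 1; S2 reads c0=1 → after 1×micro: 7/2 ⇒ (c0=1, c1=1, c2=7/2)
macro 4: S0 reads c2=7/2 → after 2×micro: 2; S1 reads c1=1 → after 3×micro: 1; S2 reads c0=2 → after 1×micro: 15/4 ⇒ (c0=2, c1=1, c2=15/4)
macro 5: S0 reads c2=15/4 → after 2×micro: 0; S1 reads c1=1 → after 3×micro: 1; S2 reads c0=0 → after 1×micro: 15/8 ⇒ (c0=0, c1=1, c2=15/8)
macro 6: S0 reads c2=15/8 → after 2×micro: 1; S1 reads c1=1 → after 3×micro: 1; S2 reads c0=1 → after 1×micro: 31/16 ⇒ (c0=1, c1=1, c2=31/16)
macro 7: S0 reads c2=31/16 → after 2×micro: 2; S1 reads c1=1 → after 3×micro: 1; S2 reads c0=2 → after 1×micro: 95/32 ⇒ (c0=2, c1=1, c2=95/32)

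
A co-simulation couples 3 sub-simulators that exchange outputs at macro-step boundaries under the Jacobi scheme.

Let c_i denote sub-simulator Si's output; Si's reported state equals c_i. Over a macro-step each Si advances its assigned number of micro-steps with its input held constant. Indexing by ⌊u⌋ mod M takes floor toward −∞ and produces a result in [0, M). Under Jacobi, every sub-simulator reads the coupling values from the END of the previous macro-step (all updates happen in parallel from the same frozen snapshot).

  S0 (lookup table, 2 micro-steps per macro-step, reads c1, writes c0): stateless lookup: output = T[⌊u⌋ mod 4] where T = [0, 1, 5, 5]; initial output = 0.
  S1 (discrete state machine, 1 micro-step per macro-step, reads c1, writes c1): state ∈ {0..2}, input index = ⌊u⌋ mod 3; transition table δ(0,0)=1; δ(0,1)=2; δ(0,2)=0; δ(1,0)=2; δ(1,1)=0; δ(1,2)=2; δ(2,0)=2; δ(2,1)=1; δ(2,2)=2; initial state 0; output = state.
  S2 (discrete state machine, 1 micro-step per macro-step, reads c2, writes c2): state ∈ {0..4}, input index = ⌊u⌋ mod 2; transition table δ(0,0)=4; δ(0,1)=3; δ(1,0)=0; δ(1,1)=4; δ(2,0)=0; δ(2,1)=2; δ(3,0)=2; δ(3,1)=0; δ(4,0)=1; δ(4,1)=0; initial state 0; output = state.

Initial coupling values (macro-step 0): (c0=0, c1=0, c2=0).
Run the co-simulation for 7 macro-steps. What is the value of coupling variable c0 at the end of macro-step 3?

c0 at macro-step 3 = 0

macro 1: S0 reads c1=0 → after 2×micro: 0; S1 reads c1=0 → after 1×micro: 1; S2 reads c2=0 → after 1×micro: 4 ⇒ (c0=0, c1=1, c2=4)
macro 2: S0 reads c1=1 → after 2×micro: 1; S1 reads c1=1 → after 1×micro: 0; S2 reads c2=4 → after 1×micro: 1 ⇒ (c0=1, c1=0, c2=1)
macro 3: S0 reads c1=0 → after 2×micro: 0; S1 reads c1=0 → after 1×micro: 1; S2 reads c2=1 → after 1×micro: 4 ⇒ (c0=0, c1=1, c2=4)
macro 4: S0 reads c1=1 → after 2×micro: 1; S1 reads c1=1 → after 1×micro: 0; S2 reads c2=4 → after 1×micro: 1 ⇒ (c0=1, c1=0, c2=1)
macro 5: S0 reads c1=0 → after 2×micro: 0; S1 reads c1=0 → after 1×micro: 1; S2 reads c2=1 → after 1×micro: 4 ⇒ (c0=0, c1=1, c2=4)
macro 6: S0 reads c1=1 → after 2×micro: 1; S1 reads c1=1 → after 1×micro: 0; S2 reads c2=4 → after 1×micro: 1 ⇒ (c0=1, c1=0, c2=1)
macro 7: S0 reads c1=0 → after 2×micro: 0; S1 reads c1=0 → after 1×micro: 1; S2 reads c2=1 → after 1×micro: 4 ⇒ (c0=0, c1=1, c2=4)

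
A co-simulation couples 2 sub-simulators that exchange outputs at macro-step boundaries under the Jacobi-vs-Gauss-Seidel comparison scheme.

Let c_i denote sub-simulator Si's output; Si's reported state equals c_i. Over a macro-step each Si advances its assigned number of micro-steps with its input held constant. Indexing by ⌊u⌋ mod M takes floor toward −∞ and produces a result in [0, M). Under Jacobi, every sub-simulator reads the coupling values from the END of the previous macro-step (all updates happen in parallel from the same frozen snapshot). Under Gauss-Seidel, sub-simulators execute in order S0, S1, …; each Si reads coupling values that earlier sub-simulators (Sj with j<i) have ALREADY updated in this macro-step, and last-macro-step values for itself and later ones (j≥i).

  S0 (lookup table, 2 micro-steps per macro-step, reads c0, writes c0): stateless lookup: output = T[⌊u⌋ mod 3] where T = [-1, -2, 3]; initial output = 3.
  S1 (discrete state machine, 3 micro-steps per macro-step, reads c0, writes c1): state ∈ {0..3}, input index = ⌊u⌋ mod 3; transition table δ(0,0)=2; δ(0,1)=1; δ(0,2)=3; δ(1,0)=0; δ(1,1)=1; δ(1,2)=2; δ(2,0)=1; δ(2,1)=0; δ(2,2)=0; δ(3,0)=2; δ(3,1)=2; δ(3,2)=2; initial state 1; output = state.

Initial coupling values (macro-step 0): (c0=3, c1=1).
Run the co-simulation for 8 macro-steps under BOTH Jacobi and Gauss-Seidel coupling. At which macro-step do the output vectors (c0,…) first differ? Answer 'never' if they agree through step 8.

[Jacobi] macro 1: S0 reads c0=3 → after 2×micro: -1; S1 reads c0=3 → after 3×micro: 1 ⇒ (c0=-1, c1=1)
[Jacobi] macro 2: S0 reads c0=-1 → after 2×micro: 3; S1 reads c0=-1 → after 3×micro: 3 ⇒ (c0=3, c1=3)
[Jacobi] macro 3: S0 reads c0=3 → after 2×micro: -1; S1 reads c0=3 → after 3×micro: 0 ⇒ (c0=-1, c1=0)
[Jacobi] macro 4: S0 reads c0=-1 → after 2×micro: 3; S1 reads c0=-1 → after 3×micro: 0 ⇒ (c0=3, c1=0)
[Jacobi] macro 5: S0 reads c0=3 → after 2×micro: -1; S1 reads c0=3 → after 3×micro: 0 ⇒ (c0=-1, c1=0)
[Jacobi] macro 6: S0 reads c0=-1 → after 2×micro: 3; S1 reads c0=-1 → after 3×micro: 0 ⇒ (c0=3, c1=0)
[Jacobi] macro 7: S0 reads c0=3 → after 2×micro: -1; S1 reads c0=3 → after 3×micro: 0 ⇒ (c0=-1, c1=0)
[Jacobi] macro 8: S0 reads c0=-1 → after 2×micro: 3; S1 reads c0=-1 → after 3×micro: 0 ⇒ (c0=3, c1=0)
[Gauss-Seidel] macro 1: S0 reads c0=3 → after 2×micro: -1; S1 reads c0=-1 → after 3×micro: 3 ⇒ (c0=-1, c1=3)
[Gauss-Seidel] macro 2: S0 reads c0=-1 → after 2×micro: 3; S1 reads c0=3 → after 3×micro: 0 ⇒ (c0=3, c1=0)
[Gauss-Seidel] macro 3: S0 reads c0=3 → after 2×micro: -1; S1 reads c0=-1 → after 3×micro: 0 ⇒ (c0=-1, c1=0)
[Gauss-Seidel] macro 4: S0 reads c0=-1 → after 2×micro: 3; S1 reads c0=3 → after 3×micro: 0 ⇒ (c0=3, c1=0)
[Gauss-Seidel] macro 5: S0 reads c0=3 → after 2×micro: -1; S1 reads c0=-1 → after 3×micro: 0 ⇒ (c0=-1, c1=0)
[Gauss-Seidel] macro 6: S0 reads c0=-1 → after 2×micro: 3; S1 reads c0=3 → after 3×micro: 0 ⇒ (c0=3, c1=0)
[Gauss-Seidel] macro 7: S0 reads c0=3 → after 2×micro: -1; S1 reads c0=-1 → after 3×micro: 0 ⇒ (c0=-1, c1=0)
[Gauss-Seidel] macro 8: S0 reads c0=-1 → after 2×micro: 3; S1 reads c0=3 → after 3×micro: 0 ⇒ (c0=3, c1=0)

first divergence at macro-step: 1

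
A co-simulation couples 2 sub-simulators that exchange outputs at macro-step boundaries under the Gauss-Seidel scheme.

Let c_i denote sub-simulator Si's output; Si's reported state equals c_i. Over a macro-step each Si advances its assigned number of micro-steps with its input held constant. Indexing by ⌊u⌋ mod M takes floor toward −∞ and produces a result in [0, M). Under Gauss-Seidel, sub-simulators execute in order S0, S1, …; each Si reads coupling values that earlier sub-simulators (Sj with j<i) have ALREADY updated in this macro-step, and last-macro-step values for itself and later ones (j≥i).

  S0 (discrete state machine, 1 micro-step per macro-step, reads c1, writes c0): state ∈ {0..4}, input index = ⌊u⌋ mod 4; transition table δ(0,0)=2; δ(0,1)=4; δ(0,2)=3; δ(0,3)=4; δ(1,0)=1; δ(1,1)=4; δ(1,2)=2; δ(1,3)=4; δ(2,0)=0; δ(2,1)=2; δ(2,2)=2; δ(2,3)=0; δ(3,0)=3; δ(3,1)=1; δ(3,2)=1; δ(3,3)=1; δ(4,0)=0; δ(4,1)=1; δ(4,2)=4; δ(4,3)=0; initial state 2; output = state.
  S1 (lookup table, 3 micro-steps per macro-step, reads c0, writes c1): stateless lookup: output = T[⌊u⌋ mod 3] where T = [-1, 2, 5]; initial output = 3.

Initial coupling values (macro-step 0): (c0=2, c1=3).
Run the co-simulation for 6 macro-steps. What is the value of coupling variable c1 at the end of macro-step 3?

macro 1: S0 reads c1=3 → after 1×micro: 0; S1 reads c0=0 → after 3×micro: -1 ⇒ (c0=0, c1=-1)
macro 2: S0 reads c1=-1 → after 1×micro: 4; S1 reads c0=4 → after 3×micro: 2 ⇒ (c0=4, c1=2)
macro 3: S0 reads c1=2 → after 1×micro: 4; S1 reads c0=4 → after 3×micro: 2 ⇒ (c0=4, c1=2)
macro 4: S0 reads c1=2 → after 1×micro: 4; S1 reads c0=4 → after 3×micro: 2 ⇒ (c0=4, c1=2)
macro 5: S0 reads c1=2 → after 1×micro: 4; S1 reads c0=4 → after 3×micro: 2 ⇒ (c0=4, c1=2)
macro 6: S0 reads c1=2 → after 1×micro: 4; S1 reads c0=4 → after 3×micro: 2 ⇒ (c0=4, c1=2)

c1 at macro-step 3 = 2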